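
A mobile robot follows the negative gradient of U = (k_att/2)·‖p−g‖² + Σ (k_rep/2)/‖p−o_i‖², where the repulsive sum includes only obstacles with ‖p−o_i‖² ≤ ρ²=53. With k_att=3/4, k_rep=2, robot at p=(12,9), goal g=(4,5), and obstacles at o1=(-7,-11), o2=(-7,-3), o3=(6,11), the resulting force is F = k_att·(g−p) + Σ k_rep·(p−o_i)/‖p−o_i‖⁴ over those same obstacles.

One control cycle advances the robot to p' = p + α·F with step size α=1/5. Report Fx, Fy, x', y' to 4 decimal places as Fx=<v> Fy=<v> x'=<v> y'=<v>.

F_att = 3/4·(g−p) = 3/4·(-8,-4) = (-6.0000,-3.0000)
o1: d²=761 > ρ²=53 → inactive
o2: d²=505 > ρ²=53 → inactive
o3: d²=40 ≤ ρ²=53; F_rep = 2·(6,-2)/40² = (0.0075,-0.0025)
F = F_att + ΣF_rep = (-5.9925,-3.0025)
p' = p + 1/5·F = (10.8015,8.3995)

Fx=-5.9925 Fy=-3.0025 x'=10.8015 y'=8.3995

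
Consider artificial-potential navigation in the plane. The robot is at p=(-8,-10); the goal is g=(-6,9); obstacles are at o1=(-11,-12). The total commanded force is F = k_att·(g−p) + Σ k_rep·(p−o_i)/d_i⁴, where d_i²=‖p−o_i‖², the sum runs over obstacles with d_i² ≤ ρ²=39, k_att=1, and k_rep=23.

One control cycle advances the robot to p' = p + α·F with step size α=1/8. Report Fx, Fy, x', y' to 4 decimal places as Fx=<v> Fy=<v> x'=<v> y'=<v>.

F_att = 1·(g−p) = 1·(2,19) = (2.0000,19.0000)
o1: d²=13 ≤ ρ²=39; F_rep = 23·(3,2)/13² = (0.4083,0.2722)
F = F_att + ΣF_rep = (2.4083,19.2722)
p' = p + 1/8·F = (-7.6990,-7.5910)

Fx=2.4083 Fy=19.2722 x'=-7.6990 y'=-7.5910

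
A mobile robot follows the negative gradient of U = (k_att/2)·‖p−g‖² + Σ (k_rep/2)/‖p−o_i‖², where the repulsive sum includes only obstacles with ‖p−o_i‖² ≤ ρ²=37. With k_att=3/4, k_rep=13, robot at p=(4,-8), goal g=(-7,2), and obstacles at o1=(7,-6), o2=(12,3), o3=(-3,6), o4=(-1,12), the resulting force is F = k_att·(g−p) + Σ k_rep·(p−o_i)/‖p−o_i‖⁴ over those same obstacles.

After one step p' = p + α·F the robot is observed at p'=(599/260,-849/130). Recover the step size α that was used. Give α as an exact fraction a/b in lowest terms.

α = 1/5

F_att = 3/4·(g−p) = 3/4·(-11,10) = (-8.2500,7.5000)
o1: d²=13 ≤ ρ²=37; F_rep = 13·(-3,-2)/13² = (-0.2308,-0.1538)
o2: d²=185 > ρ²=37 → inactive
o3: d²=245 > ρ²=37 → inactive
o4: d²=425 > ρ²=37 → inactive
F = F_att + ΣF_rep = (-8.4808,7.3462)
Δp = p'−p = (-1.6962,1.4692); α = Δx/Fx = (-441/260) / (-441/52) = 1/5
check: Δy/Fy = (191/130) / (191/26) = 1/5 ✓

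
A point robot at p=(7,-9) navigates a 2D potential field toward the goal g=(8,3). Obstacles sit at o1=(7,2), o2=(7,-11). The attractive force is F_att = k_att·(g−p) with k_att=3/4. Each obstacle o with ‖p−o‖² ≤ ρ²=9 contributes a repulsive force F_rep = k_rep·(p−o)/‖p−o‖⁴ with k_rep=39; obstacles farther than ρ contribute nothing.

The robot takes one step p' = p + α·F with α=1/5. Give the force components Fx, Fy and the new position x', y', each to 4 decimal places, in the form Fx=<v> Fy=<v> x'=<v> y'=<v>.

F_att = 3/4·(g−p) = 3/4·(1,12) = (0.7500,9.0000)
o1: d²=121 > ρ²=9 → inactive
o2: d²=4 ≤ ρ²=9; F_rep = 39·(0,2)/4² = (0.0000,4.8750)
F = F_att + ΣF_rep = (0.7500,13.8750)
p' = p + 1/5·F = (7.1500,-6.2250)

Fx=0.7500 Fy=13.8750 x'=7.1500 y'=-6.2250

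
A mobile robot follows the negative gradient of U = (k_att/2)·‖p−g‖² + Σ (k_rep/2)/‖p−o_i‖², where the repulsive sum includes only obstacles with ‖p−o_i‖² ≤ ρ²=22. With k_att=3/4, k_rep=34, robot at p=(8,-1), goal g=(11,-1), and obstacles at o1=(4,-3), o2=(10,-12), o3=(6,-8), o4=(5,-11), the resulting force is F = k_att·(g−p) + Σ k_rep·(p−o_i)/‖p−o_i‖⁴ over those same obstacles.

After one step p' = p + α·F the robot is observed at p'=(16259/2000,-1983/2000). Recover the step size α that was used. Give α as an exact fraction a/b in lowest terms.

F_att = 3/4·(g−p) = 3/4·(3,0) = (2.2500,0.0000)
o1: d²=20 ≤ ρ²=22; F_rep = 34·(4,2)/20² = (0.3400,0.1700)
o2: d²=125 > ρ²=22 → inactive
o3: d²=53 > ρ²=22 → inactive
o4: d²=109 > ρ²=22 → inactive
F = F_att + ΣF_rep = (2.5900,0.1700)
Δp = p'−p = (0.1295,0.0085); α = Δx/Fx = (259/2000) / (259/100) = 1/20
check: Δy/Fy = (17/2000) / (17/100) = 1/20 ✓

α = 1/20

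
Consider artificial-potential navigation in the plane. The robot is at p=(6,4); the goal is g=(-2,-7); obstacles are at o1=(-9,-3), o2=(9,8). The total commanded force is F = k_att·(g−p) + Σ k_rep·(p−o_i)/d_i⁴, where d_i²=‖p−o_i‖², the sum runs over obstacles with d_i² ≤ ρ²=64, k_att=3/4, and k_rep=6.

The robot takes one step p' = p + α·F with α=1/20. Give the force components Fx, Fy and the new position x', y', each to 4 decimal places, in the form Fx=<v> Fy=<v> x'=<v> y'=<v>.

F_att = 3/4·(g−p) = 3/4·(-8,-11) = (-6.0000,-8.2500)
o1: d²=274 > ρ²=64 → inactive
o2: d²=25 ≤ ρ²=64; F_rep = 6·(-3,-4)/25² = (-0.0288,-0.0384)
F = F_att + ΣF_rep = (-6.0288,-8.2884)
p' = p + 1/20·F = (5.6986,3.5856)

Fx=-6.0288 Fy=-8.2884 x'=5.6986 y'=3.5856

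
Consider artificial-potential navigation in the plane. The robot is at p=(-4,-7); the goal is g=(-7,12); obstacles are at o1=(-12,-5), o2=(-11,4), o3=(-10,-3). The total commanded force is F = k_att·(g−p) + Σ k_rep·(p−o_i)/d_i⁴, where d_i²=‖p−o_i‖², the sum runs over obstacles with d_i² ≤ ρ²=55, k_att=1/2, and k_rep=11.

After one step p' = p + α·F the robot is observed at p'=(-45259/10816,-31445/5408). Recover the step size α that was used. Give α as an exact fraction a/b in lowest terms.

F_att = 1/2·(g−p) = 1/2·(-3,19) = (-1.5000,9.5000)
o1: d²=68 > ρ²=55 → inactive
o2: d²=170 > ρ²=55 → inactive
o3: d²=52 ≤ ρ²=55; F_rep = 11·(6,-4)/52² = (0.0244,-0.0163)
F = F_att + ΣF_rep = (-1.4756,9.4837)
Δp = p'−p = (-0.1844,1.1855); α = Δx/Fx = (-1995/10816) / (-1995/1352) = 1/8
check: Δy/Fy = (6411/5408) / (6411/676) = 1/8 ✓

α = 1/8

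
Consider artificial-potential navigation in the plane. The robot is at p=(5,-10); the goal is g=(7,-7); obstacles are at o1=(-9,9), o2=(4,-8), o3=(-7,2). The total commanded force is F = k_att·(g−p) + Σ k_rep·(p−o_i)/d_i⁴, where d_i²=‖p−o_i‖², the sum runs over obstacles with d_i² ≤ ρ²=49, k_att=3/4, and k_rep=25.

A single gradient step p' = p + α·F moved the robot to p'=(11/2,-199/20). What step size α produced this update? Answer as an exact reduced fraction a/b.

F_att = 3/4·(g−p) = 3/4·(2,3) = (1.5000,2.2500)
o1: d²=557 > ρ²=49 → inactive
o2: d²=5 ≤ ρ²=49; F_rep = 25·(1,-2)/5² = (1.0000,-2.0000)
o3: d²=288 > ρ²=49 → inactive
F = F_att + ΣF_rep = (2.5000,0.2500)
Δp = p'−p = (0.5000,0.0500); α = Δx/Fx = (1/2) / (5/2) = 1/5
check: Δy/Fy = (1/20) / (1/4) = 1/5 ✓

α = 1/5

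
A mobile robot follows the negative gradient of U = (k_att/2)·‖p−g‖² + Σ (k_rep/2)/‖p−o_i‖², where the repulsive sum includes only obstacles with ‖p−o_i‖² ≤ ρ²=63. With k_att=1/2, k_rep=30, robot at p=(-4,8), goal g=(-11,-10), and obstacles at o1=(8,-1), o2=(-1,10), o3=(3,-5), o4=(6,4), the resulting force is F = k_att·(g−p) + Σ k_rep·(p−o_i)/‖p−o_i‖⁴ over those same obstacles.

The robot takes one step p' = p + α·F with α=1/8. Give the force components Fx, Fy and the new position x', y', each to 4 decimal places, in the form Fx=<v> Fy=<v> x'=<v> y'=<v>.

Fx=-4.0325 Fy=-9.3550 x'=-4.5041 y'=6.8306

F_att = 1/2·(g−p) = 1/2·(-7,-18) = (-3.5000,-9.0000)
o1: d²=225 > ρ²=63 → inactive
o2: d²=13 ≤ ρ²=63; F_rep = 30·(-3,-2)/13² = (-0.5325,-0.3550)
o3: d²=218 > ρ²=63 → inactive
o4: d²=116 > ρ²=63 → inactive
F = F_att + ΣF_rep = (-4.0325,-9.3550)
p' = p + 1/8·F = (-4.5041,6.8306)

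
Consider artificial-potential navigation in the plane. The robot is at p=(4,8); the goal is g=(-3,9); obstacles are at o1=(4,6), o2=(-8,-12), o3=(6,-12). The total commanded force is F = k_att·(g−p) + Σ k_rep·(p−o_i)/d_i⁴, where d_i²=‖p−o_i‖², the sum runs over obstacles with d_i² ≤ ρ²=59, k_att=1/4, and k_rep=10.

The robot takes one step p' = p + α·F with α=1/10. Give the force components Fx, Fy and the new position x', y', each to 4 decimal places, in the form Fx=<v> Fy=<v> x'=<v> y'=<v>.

Fx=-1.7500 Fy=1.5000 x'=3.8250 y'=8.1500

F_att = 1/4·(g−p) = 1/4·(-7,1) = (-1.7500,0.2500)
o1: d²=4 ≤ ρ²=59; F_rep = 10·(0,2)/4² = (0.0000,1.2500)
o2: d²=544 > ρ²=59 → inactive
o3: d²=404 > ρ²=59 → inactive
F = F_att + ΣF_rep = (-1.7500,1.5000)
p' = p + 1/10·F = (3.8250,8.1500)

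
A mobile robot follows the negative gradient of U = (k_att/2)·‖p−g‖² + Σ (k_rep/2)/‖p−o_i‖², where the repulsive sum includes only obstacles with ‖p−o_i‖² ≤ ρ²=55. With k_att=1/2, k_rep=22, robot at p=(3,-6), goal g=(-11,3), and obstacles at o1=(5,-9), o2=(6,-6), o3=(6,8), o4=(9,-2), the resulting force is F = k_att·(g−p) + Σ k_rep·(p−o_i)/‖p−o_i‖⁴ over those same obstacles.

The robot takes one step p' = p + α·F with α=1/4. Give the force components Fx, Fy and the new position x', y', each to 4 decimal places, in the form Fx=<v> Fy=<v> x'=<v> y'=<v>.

Fx=-8.1240 Fy=4.8580 x'=0.9690 y'=-4.7855

F_att = 1/2·(g−p) = 1/2·(-14,9) = (-7.0000,4.5000)
o1: d²=13 ≤ ρ²=55; F_rep = 22·(-2,3)/13² = (-0.2604,0.3905)
o2: d²=9 ≤ ρ²=55; F_rep = 22·(-3,0)/9² = (-0.8148,0.0000)
o3: d²=205 > ρ²=55 → inactive
o4: d²=52 ≤ ρ²=55; F_rep = 22·(-6,-4)/52² = (-0.0488,-0.0325)
F = F_att + ΣF_rep = (-8.1240,4.8580)
p' = p + 1/4·F = (0.9690,-4.7855)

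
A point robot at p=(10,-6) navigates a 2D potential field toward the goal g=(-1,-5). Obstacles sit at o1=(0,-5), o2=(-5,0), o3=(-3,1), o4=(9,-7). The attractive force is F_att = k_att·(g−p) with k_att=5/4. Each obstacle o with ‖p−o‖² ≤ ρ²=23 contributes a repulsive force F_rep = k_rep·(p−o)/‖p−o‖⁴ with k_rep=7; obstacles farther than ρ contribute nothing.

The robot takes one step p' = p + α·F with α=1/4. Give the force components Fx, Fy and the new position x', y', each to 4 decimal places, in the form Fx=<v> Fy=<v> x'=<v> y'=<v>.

F_att = 5/4·(g−p) = 5/4·(-11,1) = (-13.7500,1.2500)
o1: d²=101 > ρ²=23 → inactive
o2: d²=261 > ρ²=23 → inactive
o3: d²=218 > ρ²=23 → inactive
o4: d²=2 ≤ ρ²=23; F_rep = 7·(1,1)/2² = (1.7500,1.7500)
F = F_att + ΣF_rep = (-12.0000,3.0000)
p' = p + 1/4·F = (7.0000,-5.2500)

Fx=-12.0000 Fy=3.0000 x'=7.0000 y'=-5.2500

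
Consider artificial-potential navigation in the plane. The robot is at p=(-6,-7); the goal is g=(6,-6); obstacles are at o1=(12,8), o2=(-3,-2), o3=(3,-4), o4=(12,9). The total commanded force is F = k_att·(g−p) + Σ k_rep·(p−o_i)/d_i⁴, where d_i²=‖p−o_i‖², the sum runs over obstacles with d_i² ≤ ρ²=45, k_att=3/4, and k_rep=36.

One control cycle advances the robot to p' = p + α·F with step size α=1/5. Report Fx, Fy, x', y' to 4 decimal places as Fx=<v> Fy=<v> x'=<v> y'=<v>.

F_att = 3/4·(g−p) = 3/4·(12,1) = (9.0000,0.7500)
o1: d²=549 > ρ²=45 → inactive
o2: d²=34 ≤ ρ²=45; F_rep = 36·(-3,-5)/34² = (-0.0934,-0.1557)
o3: d²=90 > ρ²=45 → inactive
o4: d²=580 > ρ²=45 → inactive
F = F_att + ΣF_rep = (8.9066,0.5943)
p' = p + 1/5·F = (-4.2187,-6.8811)

Fx=8.9066 Fy=0.5943 x'=-4.2187 y'=-6.8811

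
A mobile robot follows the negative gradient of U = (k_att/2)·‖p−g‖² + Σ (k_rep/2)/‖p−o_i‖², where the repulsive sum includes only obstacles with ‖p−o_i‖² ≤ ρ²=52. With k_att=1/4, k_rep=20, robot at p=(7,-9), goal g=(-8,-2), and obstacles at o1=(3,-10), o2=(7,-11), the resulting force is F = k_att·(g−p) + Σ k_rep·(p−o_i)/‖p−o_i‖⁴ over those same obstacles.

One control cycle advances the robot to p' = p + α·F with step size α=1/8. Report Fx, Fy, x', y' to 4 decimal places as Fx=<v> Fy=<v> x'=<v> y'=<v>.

F_att = 1/4·(g−p) = 1/4·(-15,7) = (-3.7500,1.7500)
o1: d²=17 ≤ ρ²=52; F_rep = 20·(4,1)/17² = (0.2768,0.0692)
o2: d²=4 ≤ ρ²=52; F_rep = 20·(0,2)/4² = (0.0000,2.5000)
F = F_att + ΣF_rep = (-3.4732,4.3192)
p' = p + 1/8·F = (6.5659,-8.4601)

Fx=-3.4732 Fy=4.3192 x'=6.5659 y'=-8.4601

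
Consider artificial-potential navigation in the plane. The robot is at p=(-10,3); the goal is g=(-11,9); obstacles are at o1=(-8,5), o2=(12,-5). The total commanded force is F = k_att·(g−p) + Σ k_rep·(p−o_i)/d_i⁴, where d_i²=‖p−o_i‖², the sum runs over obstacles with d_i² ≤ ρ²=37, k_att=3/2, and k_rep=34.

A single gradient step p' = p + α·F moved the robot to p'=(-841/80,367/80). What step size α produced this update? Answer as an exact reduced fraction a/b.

F_att = 3/2·(g−p) = 3/2·(-1,6) = (-1.5000,9.0000)
o1: d²=8 ≤ ρ²=37; F_rep = 34·(-2,-2)/8² = (-1.0625,-1.0625)
o2: d²=548 > ρ²=37 → inactive
F = F_att + ΣF_rep = (-2.5625,7.9375)
Δp = p'−p = (-0.5125,1.5875); α = Δx/Fx = (-41/80) / (-41/16) = 1/5
check: Δy/Fy = (127/80) / (127/16) = 1/5 ✓

α = 1/5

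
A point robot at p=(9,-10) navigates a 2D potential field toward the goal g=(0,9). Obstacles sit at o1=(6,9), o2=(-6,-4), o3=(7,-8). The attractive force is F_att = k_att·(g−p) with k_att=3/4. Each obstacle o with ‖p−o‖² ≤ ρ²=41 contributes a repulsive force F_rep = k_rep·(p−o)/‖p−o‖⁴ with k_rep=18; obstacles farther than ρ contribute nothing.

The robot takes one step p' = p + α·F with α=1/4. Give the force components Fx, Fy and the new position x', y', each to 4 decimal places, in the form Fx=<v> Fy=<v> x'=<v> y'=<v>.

Fx=-6.1875 Fy=13.6875 x'=7.4531 y'=-6.5781

F_att = 3/4·(g−p) = 3/4·(-9,19) = (-6.7500,14.2500)
o1: d²=370 > ρ²=41 → inactive
o2: d²=261 > ρ²=41 → inactive
o3: d²=8 ≤ ρ²=41; F_rep = 18·(2,-2)/8² = (0.5625,-0.5625)
F = F_att + ΣF_rep = (-6.1875,13.6875)
p' = p + 1/4·F = (7.4531,-6.5781)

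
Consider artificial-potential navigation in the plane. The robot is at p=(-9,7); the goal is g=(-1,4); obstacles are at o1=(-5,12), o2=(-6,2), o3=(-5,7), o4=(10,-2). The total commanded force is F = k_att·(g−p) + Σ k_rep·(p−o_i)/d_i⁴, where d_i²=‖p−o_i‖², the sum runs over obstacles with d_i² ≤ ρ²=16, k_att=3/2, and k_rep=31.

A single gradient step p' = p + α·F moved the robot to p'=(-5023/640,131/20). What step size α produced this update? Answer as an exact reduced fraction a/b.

F_att = 3/2·(g−p) = 3/2·(8,-3) = (12.0000,-4.5000)
o1: d²=41 > ρ²=16 → inactive
o2: d²=34 > ρ²=16 → inactive
o3: d²=16 ≤ ρ²=16; F_rep = 31·(-4,0)/16² = (-0.4844,0.0000)
o4: d²=442 > ρ²=16 → inactive
F = F_att + ΣF_rep = (11.5156,-4.5000)
Δp = p'−p = (1.1516,-0.4500); α = Δx/Fx = (737/640) / (737/64) = 1/10
check: Δy/Fy = (-9/20) / (-9/2) = 1/10 ✓

α = 1/10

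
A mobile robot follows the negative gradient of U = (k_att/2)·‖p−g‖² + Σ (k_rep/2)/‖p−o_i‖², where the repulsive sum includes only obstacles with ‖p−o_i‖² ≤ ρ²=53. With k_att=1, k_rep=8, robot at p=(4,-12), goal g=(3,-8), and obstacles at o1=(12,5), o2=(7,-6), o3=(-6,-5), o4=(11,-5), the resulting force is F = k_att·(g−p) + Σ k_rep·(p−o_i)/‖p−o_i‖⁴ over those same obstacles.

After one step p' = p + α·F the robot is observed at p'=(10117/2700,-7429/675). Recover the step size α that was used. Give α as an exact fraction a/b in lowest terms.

α = 1/4

F_att = 1·(g−p) = 1·(-1,4) = (-1.0000,4.0000)
o1: d²=353 > ρ²=53 → inactive
o2: d²=45 ≤ ρ²=53; F_rep = 8·(-3,-6)/45² = (-0.0119,-0.0237)
o3: d²=149 > ρ²=53 → inactive
o4: d²=98 > ρ²=53 → inactive
F = F_att + ΣF_rep = (-1.0119,3.9763)
Δp = p'−p = (-0.2530,0.9941); α = Δx/Fx = (-683/2700) / (-683/675) = 1/4
check: Δy/Fy = (671/675) / (2684/675) = 1/4 ✓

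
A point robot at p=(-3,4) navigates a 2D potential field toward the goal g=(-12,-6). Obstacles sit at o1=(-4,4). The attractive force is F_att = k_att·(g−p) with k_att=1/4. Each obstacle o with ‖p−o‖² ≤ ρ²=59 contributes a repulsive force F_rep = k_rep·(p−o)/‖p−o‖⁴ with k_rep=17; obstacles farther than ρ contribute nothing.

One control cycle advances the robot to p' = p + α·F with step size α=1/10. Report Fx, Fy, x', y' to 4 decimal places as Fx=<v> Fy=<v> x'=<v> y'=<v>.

Fx=14.7500 Fy=-2.5000 x'=-1.5250 y'=3.7500

F_att = 1/4·(g−p) = 1/4·(-9,-10) = (-2.2500,-2.5000)
o1: d²=1 ≤ ρ²=59; F_rep = 17·(1,0)/1² = (17.0000,0.0000)
F = F_att + ΣF_rep = (14.7500,-2.5000)
p' = p + 1/10·F = (-1.5250,3.7500)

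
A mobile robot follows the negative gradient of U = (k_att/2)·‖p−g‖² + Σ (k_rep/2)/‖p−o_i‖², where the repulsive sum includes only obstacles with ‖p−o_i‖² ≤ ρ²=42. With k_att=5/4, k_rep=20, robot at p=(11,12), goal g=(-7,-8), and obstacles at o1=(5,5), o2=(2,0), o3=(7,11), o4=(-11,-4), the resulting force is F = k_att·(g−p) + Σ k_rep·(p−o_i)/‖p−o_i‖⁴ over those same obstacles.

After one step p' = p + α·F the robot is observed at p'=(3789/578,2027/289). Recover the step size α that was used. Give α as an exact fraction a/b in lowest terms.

F_att = 5/4·(g−p) = 5/4·(-18,-20) = (-22.5000,-25.0000)
o1: d²=85 > ρ²=42 → inactive
o2: d²=225 > ρ²=42 → inactive
o3: d²=17 ≤ ρ²=42; F_rep = 20·(4,1)/17² = (0.2768,0.0692)
o4: d²=740 > ρ²=42 → inactive
F = F_att + ΣF_rep = (-22.2232,-24.9308)
Δp = p'−p = (-4.4446,-4.9862); α = Δx/Fx = (-2569/578) / (-12845/578) = 1/5
check: Δy/Fy = (-1441/289) / (-7205/289) = 1/5 ✓

α = 1/5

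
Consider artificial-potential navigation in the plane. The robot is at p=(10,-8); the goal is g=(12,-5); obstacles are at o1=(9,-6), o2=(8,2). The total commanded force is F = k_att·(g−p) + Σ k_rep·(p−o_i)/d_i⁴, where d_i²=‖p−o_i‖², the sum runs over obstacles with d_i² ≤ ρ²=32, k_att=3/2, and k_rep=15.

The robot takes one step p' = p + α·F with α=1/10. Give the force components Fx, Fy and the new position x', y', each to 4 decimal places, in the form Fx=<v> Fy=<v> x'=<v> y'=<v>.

Fx=3.6000 Fy=3.3000 x'=10.3600 y'=-7.6700

F_att = 3/2·(g−p) = 3/2·(2,3) = (3.0000,4.5000)
o1: d²=5 ≤ ρ²=32; F_rep = 15·(1,-2)/5² = (0.6000,-1.2000)
o2: d²=104 > ρ²=32 → inactive
F = F_att + ΣF_rep = (3.6000,3.3000)
p' = p + 1/10·F = (10.3600,-7.6700)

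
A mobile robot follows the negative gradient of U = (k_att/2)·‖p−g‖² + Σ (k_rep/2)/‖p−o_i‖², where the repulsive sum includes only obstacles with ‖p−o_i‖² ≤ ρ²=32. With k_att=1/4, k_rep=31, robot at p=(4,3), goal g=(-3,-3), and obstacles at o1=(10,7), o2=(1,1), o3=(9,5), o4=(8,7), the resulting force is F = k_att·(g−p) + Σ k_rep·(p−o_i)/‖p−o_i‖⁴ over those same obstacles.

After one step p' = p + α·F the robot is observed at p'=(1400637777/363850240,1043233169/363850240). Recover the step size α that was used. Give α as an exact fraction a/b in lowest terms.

F_att = 1/4·(g−p) = 1/4·(-7,-6) = (-1.7500,-1.5000)
o1: d²=52 > ρ²=32 → inactive
o2: d²=13 ≤ ρ²=32; F_rep = 31·(3,2)/13² = (0.5503,0.3669)
o3: d²=29 ≤ ρ²=32; F_rep = 31·(-5,-2)/29² = (-0.1843,-0.0737)
o4: d²=32 ≤ ρ²=32; F_rep = 31·(-4,-4)/32² = (-0.1211,-0.1211)
F = F_att + ΣF_rep = (-1.5051,-1.3280)
Δp = p'−p = (-0.1505,-0.1328); α = Δx/Fx = (-54763183/363850240) / (-54763183/36385024) = 1/10
check: Δy/Fy = (-48317551/363850240) / (-48317551/36385024) = 1/10 ✓

α = 1/10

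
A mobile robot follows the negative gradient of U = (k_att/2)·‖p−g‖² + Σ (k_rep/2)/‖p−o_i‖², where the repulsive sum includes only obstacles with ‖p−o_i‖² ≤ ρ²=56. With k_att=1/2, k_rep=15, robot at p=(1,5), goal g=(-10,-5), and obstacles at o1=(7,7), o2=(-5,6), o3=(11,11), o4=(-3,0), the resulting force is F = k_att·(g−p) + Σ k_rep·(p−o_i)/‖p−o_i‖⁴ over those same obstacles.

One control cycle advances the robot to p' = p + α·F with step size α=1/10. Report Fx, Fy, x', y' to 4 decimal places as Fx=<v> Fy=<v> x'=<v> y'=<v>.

F_att = 1/2·(g−p) = 1/2·(-11,-10) = (-5.5000,-5.0000)
o1: d²=40 ≤ ρ²=56; F_rep = 15·(-6,-2)/40² = (-0.0563,-0.0187)
o2: d²=37 ≤ ρ²=56; F_rep = 15·(6,-1)/37² = (0.0657,-0.0110)
o3: d²=136 > ρ²=56 → inactive
o4: d²=41 ≤ ρ²=56; F_rep = 15·(4,5)/41² = (0.0357,0.0446)
F = F_att + ΣF_rep = (-5.4548,-4.9851)
p' = p + 1/10·F = (0.4545,4.5015)

Fx=-5.4548 Fy=-4.9851 x'=0.4545 y'=4.5015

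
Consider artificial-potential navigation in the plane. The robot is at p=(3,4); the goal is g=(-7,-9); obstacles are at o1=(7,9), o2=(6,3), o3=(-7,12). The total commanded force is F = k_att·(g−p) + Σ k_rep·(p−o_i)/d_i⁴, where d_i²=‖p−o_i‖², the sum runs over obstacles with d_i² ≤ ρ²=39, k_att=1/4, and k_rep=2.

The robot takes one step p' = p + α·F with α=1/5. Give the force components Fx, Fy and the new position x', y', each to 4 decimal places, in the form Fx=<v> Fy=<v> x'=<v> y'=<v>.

F_att = 1/4·(g−p) = 1/4·(-10,-13) = (-2.5000,-3.2500)
o1: d²=41 > ρ²=39 → inactive
o2: d²=10 ≤ ρ²=39; F_rep = 2·(-3,1)/10² = (-0.0600,0.0200)
o3: d²=164 > ρ²=39 → inactive
F = F_att + ΣF_rep = (-2.5600,-3.2300)
p' = p + 1/5·F = (2.4880,3.3540)

Fx=-2.5600 Fy=-3.2300 x'=2.4880 y'=3.3540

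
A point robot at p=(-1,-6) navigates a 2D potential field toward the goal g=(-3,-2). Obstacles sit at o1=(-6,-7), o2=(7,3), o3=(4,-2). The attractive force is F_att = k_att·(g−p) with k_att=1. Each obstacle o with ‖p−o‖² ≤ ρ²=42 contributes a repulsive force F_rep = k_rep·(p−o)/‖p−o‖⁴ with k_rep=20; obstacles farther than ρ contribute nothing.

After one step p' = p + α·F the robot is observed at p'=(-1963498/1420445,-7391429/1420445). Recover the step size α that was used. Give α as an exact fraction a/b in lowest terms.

α = 1/5

F_att = 1·(g−p) = 1·(-2,4) = (-2.0000,4.0000)
o1: d²=26 ≤ ρ²=42; F_rep = 20·(5,1)/26² = (0.1479,0.0296)
o2: d²=145 > ρ²=42 → inactive
o3: d²=41 ≤ ρ²=42; F_rep = 20·(-5,-4)/41² = (-0.0595,-0.0476)
F = F_att + ΣF_rep = (-1.9116,3.9820)
Δp = p'−p = (-0.3823,0.7964); α = Δx/Fx = (-543053/1420445) / (-543053/284089) = 1/5
check: Δy/Fy = (1131241/1420445) / (1131241/284089) = 1/5 ✓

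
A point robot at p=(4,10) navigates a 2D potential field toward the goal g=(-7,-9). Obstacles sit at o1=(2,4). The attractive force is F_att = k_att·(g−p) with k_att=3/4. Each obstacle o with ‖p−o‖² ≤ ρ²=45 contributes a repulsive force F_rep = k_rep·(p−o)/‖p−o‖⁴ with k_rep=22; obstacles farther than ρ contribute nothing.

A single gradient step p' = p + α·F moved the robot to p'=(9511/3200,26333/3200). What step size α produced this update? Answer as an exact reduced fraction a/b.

α = 1/8

F_att = 3/4·(g−p) = 3/4·(-11,-19) = (-8.2500,-14.2500)
o1: d²=40 ≤ ρ²=45; F_rep = 22·(2,6)/40² = (0.0275,0.0825)
F = F_att + ΣF_rep = (-8.2225,-14.1675)
Δp = p'−p = (-1.0278,-1.7709); α = Δx/Fx = (-3289/3200) / (-3289/400) = 1/8
check: Δy/Fy = (-5667/3200) / (-5667/400) = 1/8 ✓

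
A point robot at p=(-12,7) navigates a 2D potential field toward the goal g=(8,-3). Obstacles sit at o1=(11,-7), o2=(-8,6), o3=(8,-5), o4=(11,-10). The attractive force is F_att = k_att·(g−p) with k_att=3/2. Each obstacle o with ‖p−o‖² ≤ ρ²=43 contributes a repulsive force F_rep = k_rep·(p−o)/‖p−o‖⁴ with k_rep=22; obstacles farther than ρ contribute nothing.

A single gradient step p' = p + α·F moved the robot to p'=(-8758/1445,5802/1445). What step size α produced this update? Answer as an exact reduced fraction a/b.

α = 1/5

F_att = 3/2·(g−p) = 3/2·(20,-10) = (30.0000,-15.0000)
o1: d²=725 > ρ²=43 → inactive
o2: d²=17 ≤ ρ²=43; F_rep = 22·(-4,1)/17² = (-0.3045,0.0761)
o3: d²=544 > ρ²=43 → inactive
o4: d²=818 > ρ²=43 → inactive
F = F_att + ΣF_rep = (29.6955,-14.9239)
Δp = p'−p = (5.9391,-2.9848); α = Δx/Fx = (8582/1445) / (8582/289) = 1/5
check: Δy/Fy = (-4313/1445) / (-4313/289) = 1/5 ✓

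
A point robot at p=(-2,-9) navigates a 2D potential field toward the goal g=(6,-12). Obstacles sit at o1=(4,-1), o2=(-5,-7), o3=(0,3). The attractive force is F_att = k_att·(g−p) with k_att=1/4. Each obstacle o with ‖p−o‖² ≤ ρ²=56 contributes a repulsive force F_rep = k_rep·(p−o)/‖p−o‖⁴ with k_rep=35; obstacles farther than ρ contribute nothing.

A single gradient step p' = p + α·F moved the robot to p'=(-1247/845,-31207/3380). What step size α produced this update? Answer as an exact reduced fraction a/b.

F_att = 1/4·(g−p) = 1/4·(8,-3) = (2.0000,-0.7500)
o1: d²=100 > ρ²=56 → inactive
o2: d²=13 ≤ ρ²=56; F_rep = 35·(3,-2)/13² = (0.6213,-0.4142)
o3: d²=148 > ρ²=56 → inactive
F = F_att + ΣF_rep = (2.6213,-1.1642)
Δp = p'−p = (0.5243,-0.2328); α = Δx/Fx = (443/845) / (443/169) = 1/5
check: Δy/Fy = (-787/3380) / (-787/676) = 1/5 ✓

α = 1/5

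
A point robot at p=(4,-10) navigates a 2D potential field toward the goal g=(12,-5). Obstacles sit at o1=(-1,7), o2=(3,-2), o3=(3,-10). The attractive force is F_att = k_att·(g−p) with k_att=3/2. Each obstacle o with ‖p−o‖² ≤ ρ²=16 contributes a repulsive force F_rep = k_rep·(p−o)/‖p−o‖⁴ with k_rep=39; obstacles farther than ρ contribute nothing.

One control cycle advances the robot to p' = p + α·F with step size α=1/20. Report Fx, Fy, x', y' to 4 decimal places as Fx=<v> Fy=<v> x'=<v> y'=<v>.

F_att = 3/2·(g−p) = 3/2·(8,5) = (12.0000,7.5000)
o1: d²=314 > ρ²=16 → inactive
o2: d²=65 > ρ²=16 → inactive
o3: d²=1 ≤ ρ²=16; F_rep = 39·(1,0)/1² = (39.0000,0.0000)
F = F_att + ΣF_rep = (51.0000,7.5000)
p' = p + 1/20·F = (6.5500,-9.6250)

Fx=51.0000 Fy=7.5000 x'=6.5500 y'=-9.6250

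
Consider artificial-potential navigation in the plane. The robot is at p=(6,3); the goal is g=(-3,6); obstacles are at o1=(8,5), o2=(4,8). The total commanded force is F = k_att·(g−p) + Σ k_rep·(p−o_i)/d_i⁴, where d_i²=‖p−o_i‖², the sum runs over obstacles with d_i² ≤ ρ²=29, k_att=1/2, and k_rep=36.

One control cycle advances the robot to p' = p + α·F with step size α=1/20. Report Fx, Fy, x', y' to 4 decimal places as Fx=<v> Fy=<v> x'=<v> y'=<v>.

F_att = 1/2·(g−p) = 1/2·(-9,3) = (-4.5000,1.5000)
o1: d²=8 ≤ ρ²=29; F_rep = 36·(-2,-2)/8² = (-1.1250,-1.1250)
o2: d²=29 ≤ ρ²=29; F_rep = 36·(2,-5)/29² = (0.0856,-0.2140)
F = F_att + ΣF_rep = (-5.5394,0.1610)
p' = p + 1/20·F = (5.7230,3.0080)

Fx=-5.5394 Fy=0.1610 x'=5.7230 y'=3.0080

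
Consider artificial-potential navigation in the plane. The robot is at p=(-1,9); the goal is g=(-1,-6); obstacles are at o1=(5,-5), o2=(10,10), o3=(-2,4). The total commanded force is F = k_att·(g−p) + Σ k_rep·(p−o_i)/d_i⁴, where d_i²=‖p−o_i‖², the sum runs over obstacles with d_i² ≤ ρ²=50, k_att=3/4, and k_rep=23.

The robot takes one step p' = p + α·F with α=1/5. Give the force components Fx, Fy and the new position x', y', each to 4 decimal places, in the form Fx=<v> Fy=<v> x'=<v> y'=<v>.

F_att = 3/4·(g−p) = 3/4·(0,-15) = (0.0000,-11.2500)
o1: d²=232 > ρ²=50 → inactive
o2: d²=122 > ρ²=50 → inactive
o3: d²=26 ≤ ρ²=50; F_rep = 23·(1,5)/26² = (0.0340,0.1701)
F = F_att + ΣF_rep = (0.0340,-11.0799)
p' = p + 1/5·F = (-0.9932,6.7840)

Fx=0.0340 Fy=-11.0799 x'=-0.9932 y'=6.7840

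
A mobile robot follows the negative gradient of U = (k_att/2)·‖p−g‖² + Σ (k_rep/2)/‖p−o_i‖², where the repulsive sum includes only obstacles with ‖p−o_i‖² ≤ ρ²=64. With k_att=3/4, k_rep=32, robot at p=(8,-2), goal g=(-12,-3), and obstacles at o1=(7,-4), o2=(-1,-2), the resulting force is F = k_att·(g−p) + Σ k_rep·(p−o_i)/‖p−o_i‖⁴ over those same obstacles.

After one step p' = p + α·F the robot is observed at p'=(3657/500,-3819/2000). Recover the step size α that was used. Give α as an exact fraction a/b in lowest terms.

F_att = 3/4·(g−p) = 3/4·(-20,-1) = (-15.0000,-0.7500)
o1: d²=5 ≤ ρ²=64; F_rep = 32·(1,2)/5² = (1.2800,2.5600)
o2: d²=81 > ρ²=64 → inactive
F = F_att + ΣF_rep = (-13.7200,1.8100)
Δp = p'−p = (-0.6860,0.0905); α = Δx/Fx = (-343/500) / (-343/25) = 1/20
check: Δy/Fy = (181/2000) / (181/100) = 1/20 ✓

α = 1/20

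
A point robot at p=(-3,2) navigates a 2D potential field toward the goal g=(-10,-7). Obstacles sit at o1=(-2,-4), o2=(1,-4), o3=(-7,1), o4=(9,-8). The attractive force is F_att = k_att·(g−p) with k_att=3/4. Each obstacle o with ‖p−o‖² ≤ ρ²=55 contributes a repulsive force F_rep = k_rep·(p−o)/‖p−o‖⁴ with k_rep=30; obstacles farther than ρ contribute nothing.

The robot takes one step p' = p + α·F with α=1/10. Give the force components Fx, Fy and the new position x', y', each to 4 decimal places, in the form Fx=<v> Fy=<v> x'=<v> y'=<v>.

Fx=-4.9011 Fy=-6.4481 x'=-3.4901 y'=1.3552

F_att = 3/4·(g−p) = 3/4·(-7,-9) = (-5.2500,-6.7500)
o1: d²=37 ≤ ρ²=55; F_rep = 30·(-1,6)/37² = (-0.0219,0.1315)
o2: d²=52 ≤ ρ²=55; F_rep = 30·(-4,6)/52² = (-0.0444,0.0666)
o3: d²=17 ≤ ρ²=55; F_rep = 30·(4,1)/17² = (0.4152,0.1038)
o4: d²=244 > ρ²=55 → inactive
F = F_att + ΣF_rep = (-4.9011,-6.4481)
p' = p + 1/10·F = (-3.4901,1.3552)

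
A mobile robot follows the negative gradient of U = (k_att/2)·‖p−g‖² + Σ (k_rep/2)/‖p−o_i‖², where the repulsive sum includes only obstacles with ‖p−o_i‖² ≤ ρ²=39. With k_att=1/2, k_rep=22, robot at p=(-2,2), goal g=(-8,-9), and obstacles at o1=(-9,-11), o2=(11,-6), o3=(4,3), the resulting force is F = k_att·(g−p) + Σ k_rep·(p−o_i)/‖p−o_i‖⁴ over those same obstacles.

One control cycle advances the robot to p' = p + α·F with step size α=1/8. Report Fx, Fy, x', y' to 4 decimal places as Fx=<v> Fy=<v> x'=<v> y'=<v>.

F_att = 1/2·(g−p) = 1/2·(-6,-11) = (-3.0000,-5.5000)
o1: d²=218 > ρ²=39 → inactive
o2: d²=233 > ρ²=39 → inactive
o3: d²=37 ≤ ρ²=39; F_rep = 22·(-6,-1)/37² = (-0.0964,-0.0161)
F = F_att + ΣF_rep = (-3.0964,-5.5161)
p' = p + 1/8·F = (-2.3871,1.3105)

Fx=-3.0964 Fy=-5.5161 x'=-2.3871 y'=1.3105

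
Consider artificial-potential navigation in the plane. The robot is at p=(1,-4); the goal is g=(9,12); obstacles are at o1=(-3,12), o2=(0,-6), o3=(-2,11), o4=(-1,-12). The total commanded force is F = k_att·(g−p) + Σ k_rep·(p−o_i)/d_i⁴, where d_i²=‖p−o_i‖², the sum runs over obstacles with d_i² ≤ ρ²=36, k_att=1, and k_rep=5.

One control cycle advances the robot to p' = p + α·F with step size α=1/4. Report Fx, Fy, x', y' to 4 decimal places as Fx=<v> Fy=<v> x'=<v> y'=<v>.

F_att = 1·(g−p) = 1·(8,16) = (8.0000,16.0000)
o1: d²=272 > ρ²=36 → inactive
o2: d²=5 ≤ ρ²=36; F_rep = 5·(1,2)/5² = (0.2000,0.4000)
o3: d²=234 > ρ²=36 → inactive
o4: d²=68 > ρ²=36 → inactive
F = F_att + ΣF_rep = (8.2000,16.4000)
p' = p + 1/4·F = (3.0500,0.1000)

Fx=8.2000 Fy=16.4000 x'=3.0500 y'=0.1000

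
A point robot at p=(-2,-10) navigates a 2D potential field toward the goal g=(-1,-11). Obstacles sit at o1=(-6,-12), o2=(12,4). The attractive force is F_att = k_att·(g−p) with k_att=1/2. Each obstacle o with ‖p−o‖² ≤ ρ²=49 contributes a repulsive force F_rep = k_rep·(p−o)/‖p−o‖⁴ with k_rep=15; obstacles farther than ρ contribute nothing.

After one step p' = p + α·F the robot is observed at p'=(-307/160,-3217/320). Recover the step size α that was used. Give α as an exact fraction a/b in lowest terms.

α = 1/8

F_att = 1/2·(g−p) = 1/2·(1,-1) = (0.5000,-0.5000)
o1: d²=20 ≤ ρ²=49; F_rep = 15·(4,2)/20² = (0.1500,0.0750)
o2: d²=392 > ρ²=49 → inactive
F = F_att + ΣF_rep = (0.6500,-0.4250)
Δp = p'−p = (0.0813,-0.0531); α = Δx/Fx = (13/160) / (13/20) = 1/8
check: Δy/Fy = (-17/320) / (-17/40) = 1/8 ✓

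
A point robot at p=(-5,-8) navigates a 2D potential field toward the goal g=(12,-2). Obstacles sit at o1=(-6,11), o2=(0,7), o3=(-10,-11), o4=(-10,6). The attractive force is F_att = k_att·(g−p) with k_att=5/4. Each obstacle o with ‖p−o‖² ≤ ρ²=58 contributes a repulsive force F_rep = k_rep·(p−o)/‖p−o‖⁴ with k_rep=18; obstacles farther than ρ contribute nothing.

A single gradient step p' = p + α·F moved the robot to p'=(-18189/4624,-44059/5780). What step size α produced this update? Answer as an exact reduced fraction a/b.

F_att = 5/4·(g−p) = 5/4·(17,6) = (21.2500,7.5000)
o1: d²=362 > ρ²=58 → inactive
o2: d²=250 > ρ²=58 → inactive
o3: d²=34 ≤ ρ²=58; F_rep = 18·(5,3)/34² = (0.0779,0.0467)
o4: d²=221 > ρ²=58 → inactive
F = F_att + ΣF_rep = (21.3279,7.5467)
Δp = p'−p = (1.0664,0.3773); α = Δx/Fx = (4931/4624) / (24655/1156) = 1/20
check: Δy/Fy = (2181/5780) / (2181/289) = 1/20 ✓

α = 1/20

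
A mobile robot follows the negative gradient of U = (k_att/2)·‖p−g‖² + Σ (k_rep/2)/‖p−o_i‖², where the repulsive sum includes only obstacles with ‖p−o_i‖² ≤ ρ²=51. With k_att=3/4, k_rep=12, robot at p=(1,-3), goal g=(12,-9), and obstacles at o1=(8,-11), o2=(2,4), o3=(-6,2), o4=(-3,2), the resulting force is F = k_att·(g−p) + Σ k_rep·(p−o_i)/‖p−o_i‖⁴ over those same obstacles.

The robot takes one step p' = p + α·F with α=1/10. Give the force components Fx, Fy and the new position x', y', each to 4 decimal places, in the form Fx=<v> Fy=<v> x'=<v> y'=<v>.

F_att = 3/4·(g−p) = 3/4·(11,-6) = (8.2500,-4.5000)
o1: d²=113 > ρ²=51 → inactive
o2: d²=50 ≤ ρ²=51; F_rep = 12·(-1,-7)/50² = (-0.0048,-0.0336)
o3: d²=74 > ρ²=51 → inactive
o4: d²=41 ≤ ρ²=51; F_rep = 12·(4,-5)/41² = (0.0286,-0.0357)
F = F_att + ΣF_rep = (8.2738,-4.5693)
p' = p + 1/10·F = (1.8274,-3.4569)

Fx=8.2738 Fy=-4.5693 x'=1.8274 y'=-3.4569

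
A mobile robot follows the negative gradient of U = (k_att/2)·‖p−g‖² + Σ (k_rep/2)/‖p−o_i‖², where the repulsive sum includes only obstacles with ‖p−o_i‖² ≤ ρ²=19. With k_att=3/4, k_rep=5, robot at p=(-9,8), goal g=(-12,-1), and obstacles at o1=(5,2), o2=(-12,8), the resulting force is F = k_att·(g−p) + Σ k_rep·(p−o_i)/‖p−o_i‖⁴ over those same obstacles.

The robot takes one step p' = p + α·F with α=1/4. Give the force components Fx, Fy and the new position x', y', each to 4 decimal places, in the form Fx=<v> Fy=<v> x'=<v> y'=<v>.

F_att = 3/4·(g−p) = 3/4·(-3,-9) = (-2.2500,-6.7500)
o1: d²=232 > ρ²=19 → inactive
o2: d²=9 ≤ ρ²=19; F_rep = 5·(3,0)/9² = (0.1852,0.0000)
F = F_att + ΣF_rep = (-2.0648,-6.7500)
p' = p + 1/4·F = (-9.5162,6.3125)

Fx=-2.0648 Fy=-6.7500 x'=-9.5162 y'=6.3125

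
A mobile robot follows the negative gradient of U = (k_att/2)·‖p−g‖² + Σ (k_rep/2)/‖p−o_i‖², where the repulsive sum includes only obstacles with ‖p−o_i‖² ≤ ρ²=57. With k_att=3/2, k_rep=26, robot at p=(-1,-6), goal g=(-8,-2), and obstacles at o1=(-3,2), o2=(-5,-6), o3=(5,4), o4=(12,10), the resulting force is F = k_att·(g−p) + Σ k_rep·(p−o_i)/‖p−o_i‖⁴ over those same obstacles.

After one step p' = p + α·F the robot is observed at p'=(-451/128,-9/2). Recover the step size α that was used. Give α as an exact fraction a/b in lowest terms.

F_att = 3/2·(g−p) = 3/2·(-7,4) = (-10.5000,6.0000)
o1: d²=68 > ρ²=57 → inactive
o2: d²=16 ≤ ρ²=57; F_rep = 26·(4,0)/16² = (0.4062,0.0000)
o3: d²=136 > ρ²=57 → inactive
o4: d²=425 > ρ²=57 → inactive
F = F_att + ΣF_rep = (-10.0938,6.0000)
Δp = p'−p = (-2.5234,1.5000); α = Δx/Fx = (-323/128) / (-323/32) = 1/4
check: Δy/Fy = (3/2) / (6) = 1/4 ✓

α = 1/4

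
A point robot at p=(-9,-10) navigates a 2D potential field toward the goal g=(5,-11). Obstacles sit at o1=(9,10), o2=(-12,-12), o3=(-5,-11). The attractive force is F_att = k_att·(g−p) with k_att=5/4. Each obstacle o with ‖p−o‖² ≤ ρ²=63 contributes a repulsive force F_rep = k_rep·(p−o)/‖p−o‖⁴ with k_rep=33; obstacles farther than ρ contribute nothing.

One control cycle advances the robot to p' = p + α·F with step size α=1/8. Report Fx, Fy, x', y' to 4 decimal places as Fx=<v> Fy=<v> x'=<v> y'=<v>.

F_att = 5/4·(g−p) = 5/4·(14,-1) = (17.5000,-1.2500)
o1: d²=724 > ρ²=63 → inactive
o2: d²=13 ≤ ρ²=63; F_rep = 33·(3,2)/13² = (0.5858,0.3905)
o3: d²=17 ≤ ρ²=63; F_rep = 33·(-4,1)/17² = (-0.4567,0.1142)
F = F_att + ΣF_rep = (17.6291,-0.7453)
p' = p + 1/8·F = (-6.7964,-10.0932)

Fx=17.6291 Fy=-0.7453 x'=-6.7964 y'=-10.0932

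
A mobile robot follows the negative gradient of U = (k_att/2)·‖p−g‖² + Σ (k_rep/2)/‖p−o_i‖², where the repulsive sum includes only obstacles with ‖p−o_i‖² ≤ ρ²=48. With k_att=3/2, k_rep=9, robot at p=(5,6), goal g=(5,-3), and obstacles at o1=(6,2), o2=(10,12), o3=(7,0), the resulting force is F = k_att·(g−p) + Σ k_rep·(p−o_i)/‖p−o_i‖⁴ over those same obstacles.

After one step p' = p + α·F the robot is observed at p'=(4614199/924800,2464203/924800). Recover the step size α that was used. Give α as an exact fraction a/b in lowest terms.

F_att = 3/2·(g−p) = 3/2·(0,-9) = (0.0000,-13.5000)
o1: d²=17 ≤ ρ²=48; F_rep = 9·(-1,4)/17² = (-0.0311,0.1246)
o2: d²=61 > ρ²=48 → inactive
o3: d²=40 ≤ ρ²=48; F_rep = 9·(-2,6)/40² = (-0.0112,0.0338)
F = F_att + ΣF_rep = (-0.0424,-13.3417)
Δp = p'−p = (-0.0106,-3.3354); α = Δx/Fx = (-9801/924800) / (-9801/231200) = 1/4
check: Δy/Fy = (-3084597/924800) / (-3084597/231200) = 1/4 ✓

α = 1/4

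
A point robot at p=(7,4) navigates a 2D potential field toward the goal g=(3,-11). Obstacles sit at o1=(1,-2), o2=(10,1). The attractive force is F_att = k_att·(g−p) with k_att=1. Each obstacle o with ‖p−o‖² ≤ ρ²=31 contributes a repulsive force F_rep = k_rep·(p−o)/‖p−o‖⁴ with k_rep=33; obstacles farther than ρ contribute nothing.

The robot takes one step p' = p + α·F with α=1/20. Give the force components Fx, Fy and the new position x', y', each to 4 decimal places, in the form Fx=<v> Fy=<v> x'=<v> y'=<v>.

Fx=-4.3056 Fy=-14.6944 x'=6.7847 y'=3.2653

F_att = 1·(g−p) = 1·(-4,-15) = (-4.0000,-15.0000)
o1: d²=72 > ρ²=31 → inactive
o2: d²=18 ≤ ρ²=31; F_rep = 33·(-3,3)/18² = (-0.3056,0.3056)
F = F_att + ΣF_rep = (-4.3056,-14.6944)
p' = p + 1/20·F = (6.7847,3.2653)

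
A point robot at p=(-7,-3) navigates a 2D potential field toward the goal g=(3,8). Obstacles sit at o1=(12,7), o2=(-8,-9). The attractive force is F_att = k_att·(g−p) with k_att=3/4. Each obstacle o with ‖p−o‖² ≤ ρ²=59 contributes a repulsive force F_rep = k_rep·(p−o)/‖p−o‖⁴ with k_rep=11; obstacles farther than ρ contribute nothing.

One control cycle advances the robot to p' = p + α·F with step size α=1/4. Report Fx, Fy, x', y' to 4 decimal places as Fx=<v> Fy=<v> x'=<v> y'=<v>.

Fx=7.5080 Fy=8.2982 x'=-5.1230 y'=-0.9254

F_att = 3/4·(g−p) = 3/4·(10,11) = (7.5000,8.2500)
o1: d²=461 > ρ²=59 → inactive
o2: d²=37 ≤ ρ²=59; F_rep = 11·(1,6)/37² = (0.0080,0.0482)
F = F_att + ΣF_rep = (7.5080,8.2982)
p' = p + 1/4·F = (-5.1230,-0.9254)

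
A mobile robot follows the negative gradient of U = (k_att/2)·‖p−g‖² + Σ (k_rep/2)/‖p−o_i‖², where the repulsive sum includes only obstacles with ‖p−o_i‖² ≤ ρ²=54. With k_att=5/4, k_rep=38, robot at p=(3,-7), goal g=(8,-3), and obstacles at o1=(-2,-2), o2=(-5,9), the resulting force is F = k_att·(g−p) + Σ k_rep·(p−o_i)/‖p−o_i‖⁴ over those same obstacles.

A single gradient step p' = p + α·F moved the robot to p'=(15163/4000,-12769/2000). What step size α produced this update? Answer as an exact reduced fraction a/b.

α = 1/8

F_att = 5/4·(g−p) = 5/4·(5,4) = (6.2500,5.0000)
o1: d²=50 ≤ ρ²=54; F_rep = 38·(5,-5)/50² = (0.0760,-0.0760)
o2: d²=320 > ρ²=54 → inactive
F = F_att + ΣF_rep = (6.3260,4.9240)
Δp = p'−p = (0.7907,0.6155); α = Δx/Fx = (3163/4000) / (3163/500) = 1/8
check: Δy/Fy = (1231/2000) / (1231/250) = 1/8 ✓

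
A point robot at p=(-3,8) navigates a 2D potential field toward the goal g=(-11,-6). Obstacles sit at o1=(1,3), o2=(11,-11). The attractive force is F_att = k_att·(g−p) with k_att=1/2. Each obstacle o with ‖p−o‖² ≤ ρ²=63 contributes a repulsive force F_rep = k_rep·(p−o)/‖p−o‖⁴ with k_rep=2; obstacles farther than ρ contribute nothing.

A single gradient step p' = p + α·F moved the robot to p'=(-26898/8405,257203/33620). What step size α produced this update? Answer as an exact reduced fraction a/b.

F_att = 1/2·(g−p) = 1/2·(-8,-14) = (-4.0000,-7.0000)
o1: d²=41 ≤ ρ²=63; F_rep = 2·(-4,5)/41² = (-0.0048,0.0059)
o2: d²=557 > ρ²=63 → inactive
F = F_att + ΣF_rep = (-4.0048,-6.9941)
Δp = p'−p = (-0.2002,-0.3497); α = Δx/Fx = (-1683/8405) / (-6732/1681) = 1/20
check: Δy/Fy = (-11757/33620) / (-11757/1681) = 1/20 ✓

α = 1/20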